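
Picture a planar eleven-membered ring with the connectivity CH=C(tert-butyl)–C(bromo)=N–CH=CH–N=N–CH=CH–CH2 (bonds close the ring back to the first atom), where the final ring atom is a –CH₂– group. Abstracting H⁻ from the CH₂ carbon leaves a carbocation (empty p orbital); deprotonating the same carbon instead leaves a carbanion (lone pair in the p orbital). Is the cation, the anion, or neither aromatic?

The cation

In both ions every ring atom is sp² and contributes a p orbital, so both rings are fully conjugated.
Cation: 5 × 2 + 0 = 10 π electrons → 4(2)+2, aromatic.
Anion: 5 × 2 + 2 = 12 π electrons → 4(3), antiaromatic.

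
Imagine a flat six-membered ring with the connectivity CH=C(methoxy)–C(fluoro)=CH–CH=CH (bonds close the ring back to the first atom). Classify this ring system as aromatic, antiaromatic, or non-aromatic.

All ring atoms are sp² and supply a p orbital to the ring (every atom in a ring double bond is sp² and brings one electron to the p orbital); the conjugation is uninterrupted.
π-electron count: 3 × 2 = 6 from the 3 double-bond units.
6 = 4(1) + 2, which satisfies Hückel's 4n+2 rule.

Aromatic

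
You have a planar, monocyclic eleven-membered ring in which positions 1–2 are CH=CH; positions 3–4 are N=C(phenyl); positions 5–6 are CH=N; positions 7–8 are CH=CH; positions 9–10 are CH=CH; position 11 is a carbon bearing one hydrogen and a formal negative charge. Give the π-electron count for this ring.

The p orbitals form a continuous loop: the double-bond atoms are sp², each contributing one p electron; each =N– nitrogen is pyridine-type (lone pair in the sp² plane, one electron in the p orbital); the carbanion's lone pair occupies the p orbital. The ring is fully conjugated.
π-electron count: 5 × 2 = 10 from the double-bond units + 2 from the CH(-) atom = 12.

12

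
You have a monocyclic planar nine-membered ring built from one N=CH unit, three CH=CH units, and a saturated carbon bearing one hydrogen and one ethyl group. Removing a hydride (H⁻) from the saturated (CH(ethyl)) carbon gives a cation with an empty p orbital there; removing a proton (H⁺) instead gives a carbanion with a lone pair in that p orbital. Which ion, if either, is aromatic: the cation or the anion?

The anion

Both ions have a continuous loop of p orbitals — each ring atom is sp².
Cation: 4 × 2 + 0 = 8 π electrons → 4(2), antiaromatic.
Anion: 4 × 2 + 2 = 10 π electrons → 4(2)+2, aromatic.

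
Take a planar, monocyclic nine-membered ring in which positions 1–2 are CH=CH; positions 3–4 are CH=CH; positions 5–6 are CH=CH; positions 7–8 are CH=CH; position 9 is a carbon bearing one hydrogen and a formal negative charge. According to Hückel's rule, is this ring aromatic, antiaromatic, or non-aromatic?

Aromatic

The p orbitals form a continuous loop: each doubly-bonded ring atom is sp² with one p-orbital electron; the carbanion's lone pair occupies the p orbital. The ring is fully conjugated.
Adding the contributions, 4 × 2 = 8 from the double-bond units + 2 from the CH(-) atom = 10.
With 10 π electrons (n = 2), the Hückel 4n+2 condition holds.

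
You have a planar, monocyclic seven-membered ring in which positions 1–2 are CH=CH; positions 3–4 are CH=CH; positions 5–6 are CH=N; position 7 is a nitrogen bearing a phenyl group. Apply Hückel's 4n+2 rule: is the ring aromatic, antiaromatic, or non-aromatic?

Antiaromatic

All ring atoms are sp² and supply a p orbital to the ring (the double-bond atoms are sp², each contributing one p electron; each sp² =N– keeps its lone pair in-plane and puts one electron into the π system; the pyrrole-type nitrogen donates its lone pair from the p orbital); the conjugation is uninterrupted.
π-electron count: 3 × 2 = 6 from the double-bond units + 2 from the N(phenyl) atom = 8.
With 8 = 4·2 π electrons, Hückel's rule classifies the planar ring as antiaromatic.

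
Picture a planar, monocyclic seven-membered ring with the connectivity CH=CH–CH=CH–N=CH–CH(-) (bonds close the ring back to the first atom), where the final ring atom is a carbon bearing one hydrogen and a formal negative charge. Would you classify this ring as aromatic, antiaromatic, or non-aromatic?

Antiaromatic

The p orbitals form a continuous loop: each doubly-bonded ring atom is sp² with one p-orbital electron; each =N– nitrogen is pyridine-type (lone pair in the sp² plane, one electron in the p orbital); the carbanion's lone pair occupies the p orbital. The ring is fully conjugated.
Tallying contributions gives 3 × 2 = 6 from the double-bond units + 2 from the CH(-) atom = 8.
8 = 4(2); a planar, fully conjugated 4n system is antiaromatic.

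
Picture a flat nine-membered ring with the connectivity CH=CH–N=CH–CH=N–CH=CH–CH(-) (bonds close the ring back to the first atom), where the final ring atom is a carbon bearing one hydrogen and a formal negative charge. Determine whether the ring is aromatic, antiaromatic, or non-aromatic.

All ring atoms are sp² and supply a p orbital to the ring (every atom in a ring double bond is sp² and brings one electron to the p orbital; each sp² =N– keeps its lone pair in-plane and puts one electron into the π system; the carbanion's lone pair occupies the p orbital); the conjugation is uninterrupted.
Tallying contributions gives 4 × 2 = 8 from the double-bond units + 2 from the CH(-) atom = 10.
That gives a 4n+2 count (10, n = 2).

Aromatic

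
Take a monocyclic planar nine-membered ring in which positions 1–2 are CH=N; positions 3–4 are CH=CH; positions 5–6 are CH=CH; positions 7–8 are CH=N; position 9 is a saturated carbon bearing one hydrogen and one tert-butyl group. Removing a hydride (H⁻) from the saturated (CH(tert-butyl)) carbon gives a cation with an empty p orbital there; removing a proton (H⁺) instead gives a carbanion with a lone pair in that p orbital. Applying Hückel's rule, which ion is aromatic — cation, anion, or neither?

Both ions have a continuous loop of p orbitals — each ring atom is sp².
Cation: 4 × 2 + 0 = 8 π electrons → 4(2), antiaromatic.
Anion: 4 × 2 + 2 = 10 π electrons → 4(2)+2, aromatic.

The anion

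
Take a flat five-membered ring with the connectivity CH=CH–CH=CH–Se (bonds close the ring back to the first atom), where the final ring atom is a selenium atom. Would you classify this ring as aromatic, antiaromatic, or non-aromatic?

Every ring atom contributes a p orbital perpendicular to the ring (the double-bond atoms are sp², each contributing one p electron; the selenium donates one lone pair from its p orbital), so the π system is cyclic and fully conjugated.
Tallying contributions gives 2 × 2 = 4 from the double-bond units + 2 from the Se atom = 6.
6 = 4(1) + 2, which satisfies Hückel's 4n+2 rule.

Aromatic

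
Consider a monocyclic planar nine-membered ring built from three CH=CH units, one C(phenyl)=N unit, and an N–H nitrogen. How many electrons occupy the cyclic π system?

10

All ring atoms are sp² and supply a p orbital to the ring (each doubly-bonded ring atom is sp² with one p-orbital electron; each =N– nitrogen is pyridine-type (lone pair in the sp² plane, one electron in the p orbital); the pyrrole-type nitrogen donates its lone pair from the p orbital); the conjugation is uninterrupted.
Counting π electrons: 4 × 2 = 8 from the double-bond units + 2 from the NH atom = 10.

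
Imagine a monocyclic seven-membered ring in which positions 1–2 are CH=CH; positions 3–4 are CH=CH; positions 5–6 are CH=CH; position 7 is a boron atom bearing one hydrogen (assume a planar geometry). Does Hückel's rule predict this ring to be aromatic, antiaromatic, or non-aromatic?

Aromatic

Every ring atom contributes a p orbital perpendicular to the ring (the double-bond atoms are sp², each contributing one p electron; the boron has an empty p orbital), so the π system is cyclic and fully conjugated.
π-electron count: 3 × 2 = 6 from the double-bond units + 0 from the BH atom = 6.
Since 6 = 4·1 + 2, the ring meets the 4n+2 criterion.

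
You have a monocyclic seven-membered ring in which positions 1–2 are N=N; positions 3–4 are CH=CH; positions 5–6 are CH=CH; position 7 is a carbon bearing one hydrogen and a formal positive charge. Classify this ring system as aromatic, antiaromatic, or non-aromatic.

Check conjugation: the double-bond atoms are sp², each contributing one p electron; the doubly-bonded nitrogens are pyridine-type — their lone pairs lie in the ring plane, leaving one electron in the p orbital; the carbocation has an empty p orbital — every position has a p orbital, so the cyclic π system is continuous.
π-electron count: 3 × 2 = 6 from the double-bond units + 0 from the CH(+) atom = 6.
Since 6 = 4·1 + 2, the ring meets the 4n+2 criterion.

Aromatic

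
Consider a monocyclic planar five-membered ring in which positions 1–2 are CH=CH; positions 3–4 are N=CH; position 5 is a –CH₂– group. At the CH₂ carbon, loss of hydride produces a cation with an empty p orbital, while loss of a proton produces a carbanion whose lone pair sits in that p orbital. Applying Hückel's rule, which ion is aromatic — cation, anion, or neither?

In either ion the ring is fully conjugated: every atom, including the new sp² carbon, supplies a p orbital.
Cation: 2 × 2 + 0 = 4 π electrons → 4(1), antiaromatic.
Anion: 2 × 2 + 2 = 6 π electrons → 4(1)+2, aromatic.

The anion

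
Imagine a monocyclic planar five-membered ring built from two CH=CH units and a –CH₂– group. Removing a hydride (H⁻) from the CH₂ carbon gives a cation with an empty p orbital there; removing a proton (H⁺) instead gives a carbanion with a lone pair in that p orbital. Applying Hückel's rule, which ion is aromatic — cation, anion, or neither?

Both ions have a continuous loop of p orbitals — each ring atom is sp².
Cation: 2 × 2 + 0 = 4 π electrons → 4(1), antiaromatic.
Anion: 2 × 2 + 2 = 6 π electrons → 4(1)+2, aromatic.

The anion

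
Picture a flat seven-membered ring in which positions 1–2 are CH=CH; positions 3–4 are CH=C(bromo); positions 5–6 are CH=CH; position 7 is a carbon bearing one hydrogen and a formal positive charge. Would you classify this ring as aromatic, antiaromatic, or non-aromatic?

Every ring atom contributes a p orbital perpendicular to the ring (the double-bond atoms are sp², each contributing one p electron; the carbocation has an empty p orbital), so the π system is cyclic and fully conjugated.
Adding the contributions, 3 × 2 = 6 from the double-bond units + 0 from the CH(+) atom = 6.
Since 6 = 4·1 + 2, the ring meets the 4n+2 criterion.

Aromatic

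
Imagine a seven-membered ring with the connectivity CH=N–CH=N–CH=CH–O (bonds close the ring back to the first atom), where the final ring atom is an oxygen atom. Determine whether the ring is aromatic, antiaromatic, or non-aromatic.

Every ring atom contributes a p orbital perpendicular to the ring (the double-bond atoms are sp², each contributing one p electron; the doubly-bonded nitrogens are pyridine-type — their lone pairs lie in the ring plane, leaving one electron in the p orbital; the oxygen donates one lone pair from its p orbital), so the π system is cyclic and fully conjugated.
Counting π electrons: 3 × 2 = 6 from the double-bond units + 2 from the O atom = 8.
8 is a 4n count (n = 2), so the planar conjugated ring is antiaromatic.

Antiaromatic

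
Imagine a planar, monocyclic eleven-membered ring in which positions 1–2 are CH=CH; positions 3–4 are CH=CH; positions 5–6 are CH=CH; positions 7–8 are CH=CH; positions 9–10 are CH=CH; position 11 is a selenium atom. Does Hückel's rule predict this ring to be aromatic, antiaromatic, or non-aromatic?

Antiaromatic

Check conjugation: each doubly-bonded ring atom is sp² with one p-orbital electron; the selenium donates one lone pair from its p orbital — every position has a p orbital, so the cyclic π system is continuous.
π-electron count: 5 × 2 = 10 from the double-bond units + 2 from the Se atom = 12.
With 12 = 4·3 π electrons, Hückel's rule classifies the planar ring as antiaromatic.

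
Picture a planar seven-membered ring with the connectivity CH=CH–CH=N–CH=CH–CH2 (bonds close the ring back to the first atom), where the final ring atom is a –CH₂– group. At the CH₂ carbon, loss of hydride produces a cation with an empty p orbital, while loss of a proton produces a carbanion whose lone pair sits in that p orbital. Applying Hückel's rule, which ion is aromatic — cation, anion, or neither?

Once that carbon is sp², every ring atom has a p orbital and both ions are fully conjugated.
Cation: 3 × 2 + 0 = 6 π electrons → 4(1)+2, aromatic.
Anion: 3 × 2 + 2 = 8 π electrons → 4(2), antiaromatic.

The cation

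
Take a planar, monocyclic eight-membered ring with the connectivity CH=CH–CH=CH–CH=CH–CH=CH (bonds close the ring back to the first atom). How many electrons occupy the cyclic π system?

8

Check conjugation: every atom in a ring double bond is sp² and brings one electron to the p orbital — every position has a p orbital, so the cyclic π system is continuous.
Counting π electrons: 4 × 2 = 8 from the 4 double-bond units.
(This ring is cyclooctatetraene.)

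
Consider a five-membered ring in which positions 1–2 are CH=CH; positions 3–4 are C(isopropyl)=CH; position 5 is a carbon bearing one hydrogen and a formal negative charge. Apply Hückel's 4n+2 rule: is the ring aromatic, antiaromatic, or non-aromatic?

Every ring atom contributes a p orbital perpendicular to the ring (every atom in a ring double bond is sp² and brings one electron to the p orbital; the carbanion's lone pair occupies the p orbital), so the π system is cyclic and fully conjugated.
Adding the contributions, 2 × 2 = 4 from the double-bond units + 2 from the CH(-) atom = 6.
Since 6 = 4·1 + 2, the ring meets the 4n+2 criterion.

Aromatic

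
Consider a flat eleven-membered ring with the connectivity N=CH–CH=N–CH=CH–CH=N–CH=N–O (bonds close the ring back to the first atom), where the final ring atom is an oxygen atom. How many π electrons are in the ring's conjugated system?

12

Every ring atom contributes a p orbital perpendicular to the ring (each doubly-bonded ring atom is sp² with one p-orbital electron; the doubly-bonded nitrogens are pyridine-type — their lone pairs lie in the ring plane, leaving one electron in the p orbital; the oxygen donates one lone pair from its p orbital), so the π system is cyclic and fully conjugated.
Adding the contributions, 5 × 2 = 10 from the double-bond units + 2 from the O atom = 12.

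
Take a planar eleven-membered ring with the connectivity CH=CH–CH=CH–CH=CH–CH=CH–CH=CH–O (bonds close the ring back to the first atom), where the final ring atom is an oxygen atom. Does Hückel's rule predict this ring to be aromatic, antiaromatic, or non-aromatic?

Antiaromatic

Every ring atom contributes a p orbital perpendicular to the ring (every atom in a ring double bond is sp² and brings one electron to the p orbital; the oxygen donates one lone pair from its p orbital), so the π system is cyclic and fully conjugated.
Tallying contributions gives 5 × 2 = 10 from the double-bond units + 2 from the O atom = 12.
A 4n π count (12, n = 3) in a planar conjugated ring means antiaromatic.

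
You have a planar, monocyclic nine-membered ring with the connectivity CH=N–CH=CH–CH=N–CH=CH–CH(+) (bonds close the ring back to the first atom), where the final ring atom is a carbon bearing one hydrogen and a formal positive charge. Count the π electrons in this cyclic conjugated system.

8

Check conjugation: each doubly-bonded ring atom is sp² with one p-orbital electron; the doubly-bonded nitrogens are pyridine-type — their lone pairs lie in the ring plane, leaving one electron in the p orbital; the carbocation has an empty p orbital — every position has a p orbital, so the cyclic π system is continuous.
π-electron count: 4 × 2 = 8 from the double-bond units + 0 from the CH(+) atom = 8.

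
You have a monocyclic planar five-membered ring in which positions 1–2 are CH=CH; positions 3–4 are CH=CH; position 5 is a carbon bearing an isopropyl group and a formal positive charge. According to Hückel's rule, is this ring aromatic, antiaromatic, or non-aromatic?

Antiaromatic

The p orbitals form a continuous loop: the double-bond atoms are sp², each contributing one p electron; the carbocation has an empty p orbital. The ring is fully conjugated.
Adding the contributions, 2 × 2 = 4 from the double-bond units + 0 from the C(isopropyl)(+) atom = 4.
4 is a 4n count (n = 1), so the planar conjugated ring is antiaromatic.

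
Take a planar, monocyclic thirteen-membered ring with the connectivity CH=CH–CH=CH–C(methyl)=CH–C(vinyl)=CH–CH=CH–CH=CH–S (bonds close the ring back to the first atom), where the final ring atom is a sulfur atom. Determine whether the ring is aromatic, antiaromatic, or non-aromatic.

All ring atoms are sp² and supply a p orbital to the ring (the double-bond atoms are sp², each contributing one p electron; the sulfur donates one lone pair from its p orbital); the conjugation is uninterrupted.
π-electron count: 6 × 2 = 12 from the double-bond units + 2 from the S atom = 14.
With 14 π electrons (n = 3), the Hückel 4n+2 condition holds.

Aromatic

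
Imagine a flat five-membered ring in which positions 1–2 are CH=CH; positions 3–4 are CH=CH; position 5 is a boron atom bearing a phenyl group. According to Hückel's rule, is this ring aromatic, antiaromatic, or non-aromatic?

Antiaromatic

The p orbitals form a continuous loop: each doubly-bonded ring atom is sp² with one p-orbital electron; the boron has an empty p orbital. The ring is fully conjugated.
Counting π electrons: 2 × 2 = 4 from the double-bond units + 0 from the B(phenyl) atom = 4.
4 = 4(1); a planar, fully conjugated 4n system is antiaromatic.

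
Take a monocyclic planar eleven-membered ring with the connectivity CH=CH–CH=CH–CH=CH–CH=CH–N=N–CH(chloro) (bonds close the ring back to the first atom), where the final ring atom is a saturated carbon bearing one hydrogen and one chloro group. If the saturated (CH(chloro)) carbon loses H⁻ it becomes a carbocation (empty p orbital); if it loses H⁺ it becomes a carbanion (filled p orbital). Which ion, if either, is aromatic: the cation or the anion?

The cation

In both ions every ring atom is sp² and contributes a p orbital, so both rings are fully conjugated.
Cation: 5 × 2 + 0 = 10 π electrons → 4(2)+2, aromatic.
Anion: 5 × 2 + 2 = 12 π electrons → 4(3), antiaromatic.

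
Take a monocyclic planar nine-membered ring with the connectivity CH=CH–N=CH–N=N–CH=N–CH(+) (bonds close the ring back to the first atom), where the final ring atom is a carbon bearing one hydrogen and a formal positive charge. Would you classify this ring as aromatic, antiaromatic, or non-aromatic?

The p orbitals form a continuous loop: the double-bond atoms are sp², each contributing one p electron; each sp² =N– keeps its lone pair in-plane and puts one electron into the π system; the carbocation has an empty p orbital. The ring is fully conjugated.
π-electron count: 4 × 2 = 8 from the double-bond units + 0 from the CH(+) atom = 8.
With 8 = 4·2 π electrons, Hückel's rule classifies the planar ring as antiaromatic.

Antiaromatic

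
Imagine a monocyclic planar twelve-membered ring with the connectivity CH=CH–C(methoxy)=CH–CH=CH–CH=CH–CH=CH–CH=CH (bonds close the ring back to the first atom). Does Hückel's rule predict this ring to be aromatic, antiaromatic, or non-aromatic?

Check conjugation: every atom in a ring double bond is sp² and brings one electron to the p orbital — every position has a p orbital, so the cyclic π system is continuous.
Counting π electrons: 6 × 2 = 12 from the 6 double-bond units.
With 12 = 4·3 π electrons, Hückel's rule classifies the planar ring as antiaromatic.

Antiaromatic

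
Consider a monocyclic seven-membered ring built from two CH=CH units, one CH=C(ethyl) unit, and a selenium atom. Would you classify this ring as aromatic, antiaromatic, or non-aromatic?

Every ring atom contributes a p orbital perpendicular to the ring (every atom in a ring double bond is sp² and brings one electron to the p orbital; the selenium donates one lone pair from its p orbital), so the π system is cyclic and fully conjugated.
Adding the contributions, 3 × 2 = 6 from the double-bond units + 2 from the Se atom = 8.
A 4n π count (8, n = 2) in a planar conjugated ring means antiaromatic.

Antiaromatic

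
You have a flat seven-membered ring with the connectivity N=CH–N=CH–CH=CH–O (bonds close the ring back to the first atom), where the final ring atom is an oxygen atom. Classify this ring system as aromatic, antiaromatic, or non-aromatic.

Check conjugation: every atom in a ring double bond is sp² and brings one electron to the p orbital; each sp² =N– keeps its lone pair in-plane and puts one electron into the π system; the oxygen donates one lone pair from its p orbital — every position has a p orbital, so the cyclic π system is continuous.
Tallying contributions gives 3 × 2 = 6 from the double-bond units + 2 from the O atom = 8.
8 is a 4n count (n = 2), so the planar conjugated ring is antiaromatic.

Antiaromatic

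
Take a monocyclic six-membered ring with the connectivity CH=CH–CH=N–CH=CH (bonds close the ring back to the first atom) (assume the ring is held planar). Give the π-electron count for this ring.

Check conjugation: each doubly-bonded ring atom is sp² with one p-orbital electron; each =N– nitrogen is pyridine-type (lone pair in the sp² plane, one electron in the p orbital) — every position has a p orbital, so the cyclic π system is continuous.
π-electron count: 3 × 2 = 6 from the 3 double-bond units.

6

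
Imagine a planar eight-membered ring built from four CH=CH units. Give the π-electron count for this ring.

8

The p orbitals form a continuous loop: the double-bond atoms are sp², each contributing one p electron. The ring is fully conjugated.
Tallying contributions gives 4 × 2 = 8 from the 4 double-bond units.
This is cyclooctatetraene.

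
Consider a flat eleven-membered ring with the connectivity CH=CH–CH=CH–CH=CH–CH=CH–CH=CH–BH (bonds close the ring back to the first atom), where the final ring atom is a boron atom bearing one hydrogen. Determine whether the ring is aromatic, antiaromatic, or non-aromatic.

Aromatic

The p orbitals form a continuous loop: each doubly-bonded ring atom is sp² with one p-orbital electron; the boron has an empty p orbital. The ring is fully conjugated.
Counting π electrons: 5 × 2 = 10 from the double-bond units + 0 from the BH atom = 10.
10 = 4(2) + 2, which satisfies Hückel's 4n+2 rule.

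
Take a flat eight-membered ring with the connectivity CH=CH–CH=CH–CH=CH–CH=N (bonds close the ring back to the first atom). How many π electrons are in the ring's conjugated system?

8

Every ring atom contributes a p orbital perpendicular to the ring (every atom in a ring double bond is sp² and brings one electron to the p orbital; each =N– nitrogen is pyridine-type (lone pair in the sp² plane, one electron in the p orbital)), so the π system is cyclic and fully conjugated.
Tallying contributions gives 4 × 2 = 8 from the 4 double-bond units.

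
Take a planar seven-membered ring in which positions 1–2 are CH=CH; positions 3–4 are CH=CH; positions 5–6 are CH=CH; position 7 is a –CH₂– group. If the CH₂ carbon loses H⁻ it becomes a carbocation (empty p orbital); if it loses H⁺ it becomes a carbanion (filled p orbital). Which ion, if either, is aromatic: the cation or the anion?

Once that carbon is sp², every ring atom has a p orbital and both ions are fully conjugated.
Cation: 3 × 2 + 0 = 6 π electrons → 4(1)+2, aromatic.
Anion: 3 × 2 + 2 = 8 π electrons → 4(2), antiaromatic.

The cation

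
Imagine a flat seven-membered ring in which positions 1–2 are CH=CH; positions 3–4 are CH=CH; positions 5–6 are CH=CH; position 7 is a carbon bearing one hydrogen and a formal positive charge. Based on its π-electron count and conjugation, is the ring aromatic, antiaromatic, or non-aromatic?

Every ring atom contributes a p orbital perpendicular to the ring (every atom in a ring double bond is sp² and brings one electron to the p orbital; the carbocation has an empty p orbital), so the π system is cyclic and fully conjugated.
Counting π electrons: 3 × 2 = 6 from the double-bond units + 0 from the CH(+) atom = 6.
Since 6 = 4·1 + 2, the ring meets the 4n+2 criterion.

Aromatic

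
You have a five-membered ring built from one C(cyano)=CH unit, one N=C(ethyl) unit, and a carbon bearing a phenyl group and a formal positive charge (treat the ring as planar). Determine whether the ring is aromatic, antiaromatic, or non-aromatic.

All ring atoms are sp² and supply a p orbital to the ring (every atom in a ring double bond is sp² and brings one electron to the p orbital; the doubly-bonded nitrogens are pyridine-type — their lone pairs lie in the ring plane, leaving one electron in the p orbital; the carbocation has an empty p orbital); the conjugation is uninterrupted.
Adding the contributions, 2 × 2 = 4 from the double-bond units + 0 from the C(phenyl)(+) atom = 4.
A 4n π count (4, n = 1) in a planar conjugated ring means antiaromatic.

Antiaromatic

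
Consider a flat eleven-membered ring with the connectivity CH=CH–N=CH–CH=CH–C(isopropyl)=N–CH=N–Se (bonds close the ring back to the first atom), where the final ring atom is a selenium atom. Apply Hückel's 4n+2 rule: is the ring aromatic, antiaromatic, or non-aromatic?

Check conjugation: the double-bond atoms are sp², each contributing one p electron; the doubly-bonded nitrogens are pyridine-type — their lone pairs lie in the ring plane, leaving one electron in the p orbital; the selenium donates one lone pair from its p orbital — every position has a p orbital, so the cyclic π system is continuous.
π-electron count: 5 × 2 = 10 from the double-bond units + 2 from the Se atom = 12.
A 4n π count (12, n = 3) in a planar conjugated ring means antiaromatic.

Antiaromatic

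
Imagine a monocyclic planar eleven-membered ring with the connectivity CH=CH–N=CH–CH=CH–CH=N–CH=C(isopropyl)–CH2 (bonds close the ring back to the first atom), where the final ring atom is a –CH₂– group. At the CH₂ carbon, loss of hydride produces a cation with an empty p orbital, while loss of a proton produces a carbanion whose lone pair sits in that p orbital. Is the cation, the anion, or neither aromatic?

The cation

In both ions every ring atom is sp² and contributes a p orbital, so both rings are fully conjugated.
Cation: 5 × 2 + 0 = 10 π electrons → 4(2)+2, aromatic.
Anion: 5 × 2 + 2 = 12 π electrons → 4(3), antiaromatic.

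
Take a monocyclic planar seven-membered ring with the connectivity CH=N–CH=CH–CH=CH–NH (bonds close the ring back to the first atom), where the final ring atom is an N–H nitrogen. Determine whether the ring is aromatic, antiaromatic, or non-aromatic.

Antiaromatic

Check conjugation: the double-bond atoms are sp², each contributing one p electron; each =N– nitrogen is pyridine-type (lone pair in the sp² plane, one electron in the p orbital); the pyrrole-type nitrogen donates its lone pair from the p orbital — every position has a p orbital, so the cyclic π system is continuous.
Tallying contributions gives 3 × 2 = 6 from the double-bond units + 2 from the NH atom = 8.
A 4n π count (8, n = 2) in a planar conjugated ring means antiaromatic.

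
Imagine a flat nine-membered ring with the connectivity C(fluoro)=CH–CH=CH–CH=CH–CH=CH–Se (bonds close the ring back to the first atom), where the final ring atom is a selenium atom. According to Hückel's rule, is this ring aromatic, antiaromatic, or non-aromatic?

Aromatic

The p orbitals form a continuous loop: the double-bond atoms are sp², each contributing one p electron; the selenium donates one lone pair from its p orbital. The ring is fully conjugated.
Adding the contributions, 4 × 2 = 8 from the double-bond units + 2 from the Se atom = 10.
Since 10 = 4·2 + 2, the ring meets the 4n+2 criterion.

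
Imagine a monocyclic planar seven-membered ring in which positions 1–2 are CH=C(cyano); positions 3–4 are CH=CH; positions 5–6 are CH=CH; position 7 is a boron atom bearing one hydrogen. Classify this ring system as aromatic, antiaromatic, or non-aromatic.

Check conjugation: each doubly-bonded ring atom is sp² with one p-orbital electron; the boron has an empty p orbital — every position has a p orbital, so the cyclic π system is continuous.
Tallying contributions gives 3 × 2 = 6 from the double-bond units + 0 from the BH atom = 6.
With 6 π electrons (n = 1), the Hückel 4n+2 condition holds.

Aromatic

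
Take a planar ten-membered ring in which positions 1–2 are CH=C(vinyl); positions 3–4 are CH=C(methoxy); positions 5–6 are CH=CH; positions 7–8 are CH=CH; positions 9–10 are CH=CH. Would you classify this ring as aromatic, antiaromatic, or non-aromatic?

Aromatic

Check conjugation: each doubly-bonded ring atom is sp² with one p-orbital electron — every position has a p orbital, so the cyclic π system is continuous.
Tallying contributions gives 5 × 2 = 10 from the 5 double-bond units.
With 10 π electrons (n = 2), the Hückel 4n+2 condition holds.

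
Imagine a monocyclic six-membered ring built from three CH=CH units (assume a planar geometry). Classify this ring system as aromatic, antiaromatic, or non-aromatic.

Aromatic

All ring atoms are sp² and supply a p orbital to the ring (every atom in a ring double bond is sp² and brings one electron to the p orbital); the conjugation is uninterrupted.
Adding the contributions, 3 × 2 = 6 from the 3 double-bond units.
That gives a 4n+2 count (6, n = 1).
(The species described is benzene.)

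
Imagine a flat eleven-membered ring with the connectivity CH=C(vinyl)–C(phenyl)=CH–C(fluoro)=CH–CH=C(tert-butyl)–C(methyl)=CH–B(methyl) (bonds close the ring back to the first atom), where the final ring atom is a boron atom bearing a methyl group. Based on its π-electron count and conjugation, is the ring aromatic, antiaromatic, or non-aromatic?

Aromatic

Every ring atom contributes a p orbital perpendicular to the ring (each doubly-bonded ring atom is sp² with one p-orbital electron; the boron has an empty p orbital), so the π system is cyclic and fully conjugated.
Adding the contributions, 5 × 2 = 10 from the double-bond units + 0 from the B(methyl) atom = 10.
Since 10 = 4·2 + 2, the ring meets the 4n+2 criterion.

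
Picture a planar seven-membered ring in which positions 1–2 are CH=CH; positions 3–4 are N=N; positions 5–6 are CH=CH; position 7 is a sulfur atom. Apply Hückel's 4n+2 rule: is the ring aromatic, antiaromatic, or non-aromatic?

Antiaromatic

All ring atoms are sp² and supply a p orbital to the ring (every atom in a ring double bond is sp² and brings one electron to the p orbital; each =N– nitrogen is pyridine-type (lone pair in the sp² plane, one electron in the p orbital); the sulfur donates one lone pair from its p orbital); the conjugation is uninterrupted.
Adding the contributions, 3 × 2 = 6 from the double-bond units + 2 from the S atom = 8.
8 = 4(2); a planar, fully conjugated 4n system is antiaromatic.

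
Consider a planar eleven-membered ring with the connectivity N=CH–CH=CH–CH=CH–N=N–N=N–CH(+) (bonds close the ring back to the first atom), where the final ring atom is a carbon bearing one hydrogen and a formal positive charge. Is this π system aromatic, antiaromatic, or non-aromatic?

Aromatic

Check conjugation: every atom in a ring double bond is sp² and brings one electron to the p orbital; the doubly-bonded nitrogens are pyridine-type — their lone pairs lie in the ring plane, leaving one electron in the p orbital; the carbocation has an empty p orbital — every position has a p orbital, so the cyclic π system is continuous.
Tallying contributions gives 5 × 2 = 10 from the double-bond units + 0 from the CH(+) atom = 10.
With 10 π electrons (n = 2), the Hückel 4n+2 condition holds.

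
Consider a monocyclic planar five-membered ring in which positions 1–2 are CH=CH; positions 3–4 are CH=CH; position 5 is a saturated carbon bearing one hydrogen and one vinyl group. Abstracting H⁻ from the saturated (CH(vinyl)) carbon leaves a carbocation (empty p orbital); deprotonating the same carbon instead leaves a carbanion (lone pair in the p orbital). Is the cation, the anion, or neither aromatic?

In either ion the ring is fully conjugated: every atom, including the new sp² carbon, supplies a p orbital.
Cation: 2 × 2 + 0 = 4 π electrons → 4(1), antiaromatic.
Anion: 2 × 2 + 2 = 6 π electrons → 4(1)+2, aromatic.

The anion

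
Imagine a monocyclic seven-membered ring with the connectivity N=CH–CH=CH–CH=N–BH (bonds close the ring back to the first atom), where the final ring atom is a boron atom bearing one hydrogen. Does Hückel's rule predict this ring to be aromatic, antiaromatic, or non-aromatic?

Aromatic

Every ring atom contributes a p orbital perpendicular to the ring (each doubly-bonded ring atom is sp² with one p-orbital electron; the doubly-bonded nitrogens are pyridine-type — their lone pairs lie in the ring plane, leaving one electron in the p orbital; the boron has an empty p orbital), so the π system is cyclic and fully conjugated.
Counting π electrons: 3 × 2 = 6 from the double-bond units + 0 from the BH atom = 6.
With 6 π electrons (n = 1), the Hückel 4n+2 condition holds.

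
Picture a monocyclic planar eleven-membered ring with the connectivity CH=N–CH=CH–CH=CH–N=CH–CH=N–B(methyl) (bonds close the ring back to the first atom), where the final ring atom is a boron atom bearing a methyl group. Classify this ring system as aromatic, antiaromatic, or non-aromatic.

Aromatic

Check conjugation: the double-bond atoms are sp², each contributing one p electron; the doubly-bonded nitrogens are pyridine-type — their lone pairs lie in the ring plane, leaving one electron in the p orbital; the boron has an empty p orbital — every position has a p orbital, so the cyclic π system is continuous.
Adding the contributions, 5 × 2 = 10 from the double-bond units + 0 from the B(methyl) atom = 10.
10 = 4(2) + 2, which satisfies Hückel's 4n+2 rule.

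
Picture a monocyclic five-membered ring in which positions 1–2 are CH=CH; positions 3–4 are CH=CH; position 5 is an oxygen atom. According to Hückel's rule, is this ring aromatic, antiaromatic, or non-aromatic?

Every ring atom contributes a p orbital perpendicular to the ring (each doubly-bonded ring atom is sp² with one p-orbital electron; the oxygen donates one lone pair from its p orbital), so the π system is cyclic and fully conjugated.
π-electron count: 2 × 2 = 4 from the double-bond units + 2 from the O atom = 6.
6 = 4(1) + 2, which satisfies Hückel's 4n+2 rule.
This is furan.

Aromatic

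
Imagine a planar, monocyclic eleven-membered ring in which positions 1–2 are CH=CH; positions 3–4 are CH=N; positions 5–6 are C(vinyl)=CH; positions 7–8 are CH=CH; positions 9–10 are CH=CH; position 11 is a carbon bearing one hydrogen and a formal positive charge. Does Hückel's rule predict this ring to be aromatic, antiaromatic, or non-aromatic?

Aromatic

All ring atoms are sp² and supply a p orbital to the ring (each doubly-bonded ring atom is sp² with one p-orbital electron; each =N– nitrogen is pyridine-type (lone pair in the sp² plane, one electron in the p orbital); the carbocation has an empty p orbital); the conjugation is uninterrupted.
Tallying contributions gives 5 × 2 = 10 from the double-bond units + 0 from the CH(+) atom = 10.
That gives a 4n+2 count (10, n = 2).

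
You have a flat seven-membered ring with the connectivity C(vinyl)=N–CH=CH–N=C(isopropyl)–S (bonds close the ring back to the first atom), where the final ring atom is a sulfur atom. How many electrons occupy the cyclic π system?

Every ring atom contributes a p orbital perpendicular to the ring (each doubly-bonded ring atom is sp² with one p-orbital electron; each =N– nitrogen is pyridine-type (lone pair in the sp² plane, one electron in the p orbital); the sulfur donates one lone pair from its p orbital), so the π system is cyclic and fully conjugated.
Tallying contributions gives 3 × 2 = 6 from the double-bond units + 2 from the S atom = 8.

8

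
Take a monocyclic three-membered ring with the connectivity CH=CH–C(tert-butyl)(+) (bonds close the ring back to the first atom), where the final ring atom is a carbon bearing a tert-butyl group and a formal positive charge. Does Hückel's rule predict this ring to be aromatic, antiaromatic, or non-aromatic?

Aromatic

Check conjugation: every atom in a ring double bond is sp² and brings one electron to the p orbital; the carbocation has an empty p orbital — every position has a p orbital, so the cyclic π system is continuous.
Adding the contributions, 1 × 2 = 2 from the double-bond unit + 0 from the C(tert-butyl)(+) atom = 2.
With 2 π electrons (n = 0), the Hückel 4n+2 condition holds.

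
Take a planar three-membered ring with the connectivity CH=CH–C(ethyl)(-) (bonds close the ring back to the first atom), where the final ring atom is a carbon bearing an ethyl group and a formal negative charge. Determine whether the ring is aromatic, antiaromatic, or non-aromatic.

All ring atoms are sp² and supply a p orbital to the ring (every atom in a ring double bond is sp² and brings one electron to the p orbital; the carbanion's lone pair occupies the p orbital); the conjugation is uninterrupted.
π-electron count: 1 × 2 = 2 from the double-bond unit + 2 from the C(ethyl)(-) atom = 4.
With 4 = 4·1 π electrons, Hückel's rule classifies the planar ring as antiaromatic.

Antiaromatic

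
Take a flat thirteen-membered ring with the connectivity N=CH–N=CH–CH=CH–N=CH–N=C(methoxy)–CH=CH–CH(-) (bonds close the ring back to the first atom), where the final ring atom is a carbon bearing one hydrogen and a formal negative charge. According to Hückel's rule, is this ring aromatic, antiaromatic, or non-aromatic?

All ring atoms are sp² and supply a p orbital to the ring (the double-bond atoms are sp², each contributing one p electron; each =N– nitrogen is pyridine-type (lone pair in the sp² plane, one electron in the p orbital); the carbanion's lone pair occupies the p orbital); the conjugation is uninterrupted.
Tallying contributions gives 6 × 2 = 12 from the double-bond units + 2 from the CH(-) atom = 14.
14 = 4(3) + 2, which satisfies Hückel's 4n+2 rule.

Aromatic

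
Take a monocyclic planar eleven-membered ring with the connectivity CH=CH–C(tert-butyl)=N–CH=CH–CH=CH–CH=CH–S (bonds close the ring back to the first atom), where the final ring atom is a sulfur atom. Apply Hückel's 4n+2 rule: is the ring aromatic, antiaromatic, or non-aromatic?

The p orbitals form a continuous loop: each doubly-bonded ring atom is sp² with one p-orbital electron; the doubly-bonded nitrogens are pyridine-type — their lone pairs lie in the ring plane, leaving one electron in the p orbital; the sulfur donates one lone pair from its p orbital. The ring is fully conjugated.
Tallying contributions gives 5 × 2 = 10 from the double-bond units + 2 from the S atom = 12.
A 4n π count (12, n = 3) in a planar conjugated ring means antiaromatic.

Antiaromatic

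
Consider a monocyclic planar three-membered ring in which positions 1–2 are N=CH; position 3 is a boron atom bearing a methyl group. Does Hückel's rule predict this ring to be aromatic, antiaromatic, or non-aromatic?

Aromatic

Check conjugation: every atom in a ring double bond is sp² and brings one electron to the p orbital; the doubly-bonded nitrogens are pyridine-type — their lone pairs lie in the ring plane, leaving one electron in the p orbital; the boron has an empty p orbital — every position has a p orbital, so the cyclic π system is continuous.
Tallying contributions gives 1 × 2 = 2 from the double-bond unit + 0 from the B(methyl) atom = 2.
That gives a 4n+2 count (2, n = 0).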